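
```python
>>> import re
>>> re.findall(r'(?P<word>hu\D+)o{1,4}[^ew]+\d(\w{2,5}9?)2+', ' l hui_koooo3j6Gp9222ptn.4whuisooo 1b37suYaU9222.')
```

[('hui_kooo', '22'), ('huisoo', '22')]

This matches the literal 'hu', then one or more of a non-digit (captured as 'word'); then 1 to 4 of the literal 'o', then one or more of any character except [ew], then a digit; then 2 to 5 of a word character, then optionally the literal '9' (captured); then one or more of a literal '2'.
Scanning left to right: at [3:21] match 'hui_koooo3j6Gp9222', groups = ('hui_kooo', '22'); at [27:48] match 'huisooo 1b37suYaU9222', groups = ('huisoo', '22').
`findall` packs the 2 group values into a tuple for every match.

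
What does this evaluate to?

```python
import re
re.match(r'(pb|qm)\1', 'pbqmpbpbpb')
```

After group 1 captures some text, `\1` only succeeds where that same text appears again.
With `match`, the pattern is implicitly anchored at the beginning.
Here the pattern fails at index 0, so the call returns None.

None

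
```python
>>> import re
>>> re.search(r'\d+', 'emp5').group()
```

This matches one or more of a digit.
The match spans [3:4] → '5'.

'5'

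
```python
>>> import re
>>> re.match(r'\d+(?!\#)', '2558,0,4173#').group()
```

'2558'

`re.match` won't scan ahead — the pattern has to work from the very first character.
The match spans [0:4] → '2558'.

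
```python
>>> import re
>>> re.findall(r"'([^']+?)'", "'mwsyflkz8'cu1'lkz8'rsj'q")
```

`findall` collects group 1 from each match (2 total).

['mwsyflkz8', 'lkz8']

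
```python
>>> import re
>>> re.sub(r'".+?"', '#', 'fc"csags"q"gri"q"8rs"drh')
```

Lazy quantifiers expand one character at a time until the remainder of the pattern can match.
Matches: at [2:9] → '"csags"'; at [10:15] → '"gri"'; at [16:21] → '"8rs"'.
Every occurrence is swapped for '#'.

'fc#q#q#drh'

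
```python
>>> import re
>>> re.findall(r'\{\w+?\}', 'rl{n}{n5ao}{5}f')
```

With no groups in the pattern, `findall` gives back each whole match — 3 here.

['{n}', '{n5ao}', '{5}']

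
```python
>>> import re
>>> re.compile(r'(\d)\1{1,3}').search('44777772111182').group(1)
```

The match spans [0:2] → '44'.
Captured: group 1 = '4'.

'4'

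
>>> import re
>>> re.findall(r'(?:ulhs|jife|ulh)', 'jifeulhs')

Alternation isn't longest-match — the leftmost alternative that fits at this position is chosen.
With no groups in the pattern, `findall` gives back each whole match — 2 here.

['jife', 'ulhs']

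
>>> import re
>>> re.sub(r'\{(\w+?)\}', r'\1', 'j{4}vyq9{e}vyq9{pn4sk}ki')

'j4vyq9evyq9pn4skki'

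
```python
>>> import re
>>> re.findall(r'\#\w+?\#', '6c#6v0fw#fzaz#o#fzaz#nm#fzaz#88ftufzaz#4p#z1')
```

['#6v0fw#', '#o#', '#nm#', '#88ftufzaz#']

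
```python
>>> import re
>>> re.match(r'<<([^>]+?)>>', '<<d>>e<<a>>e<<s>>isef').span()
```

(0, 5)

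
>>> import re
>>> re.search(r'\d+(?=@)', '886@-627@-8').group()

'886'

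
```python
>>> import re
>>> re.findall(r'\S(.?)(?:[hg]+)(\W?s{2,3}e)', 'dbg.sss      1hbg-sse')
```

2 groups means the one result is a tuple of 2 captured strings — 1 here.

[('b', '-sse')]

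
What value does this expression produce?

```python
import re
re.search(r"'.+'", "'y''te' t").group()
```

The match spans [0:7] → "'y''te'".

"'y''te'"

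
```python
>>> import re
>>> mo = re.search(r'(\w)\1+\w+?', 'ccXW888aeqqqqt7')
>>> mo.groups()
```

('c',)

A backreference is literal: `\1` must see the identical characters the first group matched.
`re.search` scans for the first position where the pattern succeeds.
The match spans [0:3] → 'ccX'.
Captured: group 1 = 'c'.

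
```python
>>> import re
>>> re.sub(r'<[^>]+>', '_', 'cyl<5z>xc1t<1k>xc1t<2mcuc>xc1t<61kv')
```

'cyl_xc1t_xc1t_xc1t<61kv'

Matches: at [3:7] → '<5z>'; at [11:15] → '<1k>'; at [19:26] → '<2mcuc>'.
Every occurrence is swapped for '_'.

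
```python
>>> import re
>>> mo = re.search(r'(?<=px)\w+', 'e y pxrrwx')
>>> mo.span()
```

(6, 10)

Lookahead/lookbehind check context without consuming it, so the matched span excludes the asserted characters.
`search` walks the string left to right and returns the first match it finds.
The match spans [6:10] → 'rrwx'.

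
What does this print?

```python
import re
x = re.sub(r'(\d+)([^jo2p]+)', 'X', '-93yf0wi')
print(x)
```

-X

`sub` substitutes 'X' at each match site.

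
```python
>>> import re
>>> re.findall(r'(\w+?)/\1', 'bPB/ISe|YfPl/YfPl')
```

['YfPl']

`\1` has to match the exact text group 1 already captured.
Scanning left to right: at [8:17] match 'YfPl/YfPl', group 1 = 'YfPl'.
`findall` collects group 1 from the one match (1 total).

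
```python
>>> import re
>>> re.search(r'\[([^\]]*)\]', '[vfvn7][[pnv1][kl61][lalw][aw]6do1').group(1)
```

'vfvn7'

The match spans [0:7] → '[vfvn7]'.
Captured: group 1 = 'vfvn7'.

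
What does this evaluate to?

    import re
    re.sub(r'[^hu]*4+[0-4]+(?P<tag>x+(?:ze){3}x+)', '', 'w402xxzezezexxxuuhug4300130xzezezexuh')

The pattern matches zero or more of any character except [hu], then one or more of the literal '4', then one or more of a character in [0-4]; then one or more of a literal 'x', then the literal 'ze' repeated 3 times, then one or more of a literal 'x' (captured as 'tag').
Matches: at [0:15] → 'w402xxzezezexxx'; at [19:35] → 'g4300130xzezezex'.
Every occurrence is swapped for ''.

'uuhuuh'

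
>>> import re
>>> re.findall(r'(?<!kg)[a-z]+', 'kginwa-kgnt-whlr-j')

['kginwa', 'kgnt', 'whlr', 'j']

`(?!…)`/`(?<!…)` only lets a position through if the neighbouring text does NOT match; no characters are consumed.
`findall` yields the raw match text (4 of them) because the pattern has no groups.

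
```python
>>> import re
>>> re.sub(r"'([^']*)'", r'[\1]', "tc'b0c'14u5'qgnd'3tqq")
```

Matches: at [2:7] → "'b0c'"; at [11:17] → "'qgnd'".
`\1` in the replacement pulls in group 1's text for each match.

'tc[b0c]14u5[qgnd]3tqq'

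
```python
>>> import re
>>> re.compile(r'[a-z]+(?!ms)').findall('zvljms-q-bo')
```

Because the assertion is negative and zero-width, positions next to the forbidden text are skipped.
Matches: at [0:6] → 'zvljms'; at [7:8] → 'q'; at [9:11] → 'bo'.
No capturing groups, so `findall` returns the 3 full match strings.

['zvljms', 'q', 'bo']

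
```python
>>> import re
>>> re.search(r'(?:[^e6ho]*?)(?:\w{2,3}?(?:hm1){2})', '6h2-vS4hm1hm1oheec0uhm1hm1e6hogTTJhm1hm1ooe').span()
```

This matches zero or more of any character except [e6ho] (lazy) (non-capturing group); then 2 to 3 of a word character (lazy), then the literal 'hm1' repeated 2 times (non-capturing group).
`search` walks the string left to right and returns the first match it finds.
The match spans [2:13] → '2-vS4hm1hm1'.

(2, 13)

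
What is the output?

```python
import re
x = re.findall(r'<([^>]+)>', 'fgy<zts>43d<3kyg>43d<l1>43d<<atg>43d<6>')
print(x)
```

Matches: at [3:8] match '<zts>', group 1 = 'zts'; at [11:17] match '<3kyg>', group 1 = '3kyg'; at [20:24] match '<l1>', group 1 = 'l1'; at [27:33] match '<<atg>', group 1 = '<atg'; at [36:39] match '<6>', group 1 = '6'.
One capturing group, so `findall` returns just the captured substring from each match — 5 in all.

['zts', '3kyg', 'l1', '<atg', '6']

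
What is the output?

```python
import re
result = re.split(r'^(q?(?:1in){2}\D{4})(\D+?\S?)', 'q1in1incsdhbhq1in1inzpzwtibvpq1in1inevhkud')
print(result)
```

['', 'q1in1incsdh', 'bh', 'q1in1inzpzwtibvpq1in1inevhkud']

Pattern: anchored at the start of the string; then optionally a literal 'q', then the literal '1in' repeated 2 times, then exactly 4 of a non-digit (captured); then one or more of a non-digit (lazy), then optionally a non-whitespace character (captured).
The `?` after the quantifier makes it lazy — it takes as little as possible before letting the rest of the pattern try.
Matches to split on: at [0:13] → 'q1in1incsdhbh'.
`re.split` interleaves the captured-group text with the surrounding fragments.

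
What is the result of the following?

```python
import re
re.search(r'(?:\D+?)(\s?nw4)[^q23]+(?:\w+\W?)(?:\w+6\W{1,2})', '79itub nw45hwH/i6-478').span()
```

(2, 18)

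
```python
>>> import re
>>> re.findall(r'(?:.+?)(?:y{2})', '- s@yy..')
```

This matches one or more of any character (lazy) (non-capturing group); then exactly 2 of a literal 'y' (non-capturing group).
Matches: at [0:6] → '- s@yy'.
No capturing groups, so `findall` returns the 1 full match string.

['- s@yy']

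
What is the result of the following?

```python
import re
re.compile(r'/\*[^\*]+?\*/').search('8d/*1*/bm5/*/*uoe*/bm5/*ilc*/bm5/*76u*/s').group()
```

The match spans [2:7] → '/*1*/'.

'/*1*/'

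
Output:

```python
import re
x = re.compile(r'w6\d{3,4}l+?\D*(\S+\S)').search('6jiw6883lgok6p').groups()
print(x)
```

('6p',)

Pattern: the literal 'w6', then 3 to 4 of a digit; then one or more of the literal 'l' (lazy), then zero or more of a non-digit; then one or more of a non-whitespace character, then a non-whitespace character (captured).
`search` walks the string left to right and returns the first match it finds.
The match spans [3:14] → 'w6883lgok6p'.
Captured: group 1 = '6p'.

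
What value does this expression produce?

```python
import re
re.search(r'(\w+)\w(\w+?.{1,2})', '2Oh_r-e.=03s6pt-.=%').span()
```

This matches one or more of a word character (captured); then a word character; then one or more of a word character (lazy), then 1 to 2 of any character (captured).
`search` walks the string left to right and returns the first match it finds.
The match spans [0:7] → '2Oh_r-e'.
Captured: group 1 = '2Oh', group 2 = 'r-e'.

(0, 7)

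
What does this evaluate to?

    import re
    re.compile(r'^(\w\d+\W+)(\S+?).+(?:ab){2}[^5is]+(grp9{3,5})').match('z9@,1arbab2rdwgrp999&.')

None

With `match`, the pattern is implicitly anchored at the beginning.
Here the string doesn't start with a match, so the call returns None.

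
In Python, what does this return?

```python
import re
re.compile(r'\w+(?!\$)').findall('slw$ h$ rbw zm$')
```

['sl', 'rbw', 'z']

The negative lookahead/lookbehind blocks any match where the forbidden context is present.
Scanning left to right: at [0:2] → 'sl'; at [8:11] → 'rbw'; at [12:13] → 'z'.
With no groups in the pattern, `findall` gives back each whole match — 3 here.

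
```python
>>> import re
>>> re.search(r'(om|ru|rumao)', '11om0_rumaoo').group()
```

'om'

`re.search` tries every starting position until one works.
The match spans [2:4] → 'om'.
Captured: group 1 = 'om'.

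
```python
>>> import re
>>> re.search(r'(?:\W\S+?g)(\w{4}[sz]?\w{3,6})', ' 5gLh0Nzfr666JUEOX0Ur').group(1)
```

'Lh0Nzfr666J'

The match spans [0:14] → ' 5gLh0Nzfr666J'.
Captured: group 1 = 'Lh0Nzfr666J'.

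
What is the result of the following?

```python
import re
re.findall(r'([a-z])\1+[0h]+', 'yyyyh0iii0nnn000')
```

['y', 'i', 'n']

After group 1 captures some text, `\1` only succeeds where that same text appears again.
Walking the string: at [0:6] match 'yyyyh0', group 1 = 'y'; at [6:10] match 'iii0', group 1 = 'i'; at [10:16] match 'nnn000', group 1 = 'n'.
One capturing group, so `findall` returns just the captured substring from each match — 3 in all.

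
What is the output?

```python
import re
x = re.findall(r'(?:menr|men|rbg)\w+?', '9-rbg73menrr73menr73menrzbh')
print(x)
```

['rbg7', 'menrr', 'menr7', 'menrz']

The regex engine tests alternatives in the order written; an earlier branch that matches wins even if a later one would match more.
`findall` yields the raw match text (4 of them) because the pattern has no groups.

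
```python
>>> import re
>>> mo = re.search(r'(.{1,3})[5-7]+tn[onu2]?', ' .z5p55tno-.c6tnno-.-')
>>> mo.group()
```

This matches 1 to 3 of any character (captured); then one or more of a character in [5-7], then the literal 'tn'; then optionally one of [onu2].
Unlike `match`, `search` isn't anchored — it looks for the pattern anywhere in the string.
The match spans [2:10] → 'z5p55tno'.
Captured: group 1 = 'z5p'.

'z5p55tno'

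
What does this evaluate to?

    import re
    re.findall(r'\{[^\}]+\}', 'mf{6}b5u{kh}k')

`findall` yields the raw match text (2 of them) because the pattern has no groups.

['{6}', '{kh}']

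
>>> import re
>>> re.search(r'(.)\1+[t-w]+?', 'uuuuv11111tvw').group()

The backreference `\1` re-matches whatever the first group consumed, character for character.
`re.search` tries every starting position until one works.
The match spans [0:5] → 'uuuuv'.
Captured: group 1 = 'u'.

'uuuuv'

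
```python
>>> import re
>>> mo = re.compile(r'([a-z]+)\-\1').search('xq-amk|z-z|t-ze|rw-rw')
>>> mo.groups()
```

('z',)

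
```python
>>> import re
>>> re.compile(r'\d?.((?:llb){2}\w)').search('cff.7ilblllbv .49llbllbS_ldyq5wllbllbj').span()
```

(15, 24)

Pattern: optionally a digit, then any character; then the literal 'llb' repeated 2 times, then a word character (captured).
`re.search` tries every starting position until one works.
The match spans [15:24] → '49llbllbS'.
Captured: group 1 = 'llbllbS'.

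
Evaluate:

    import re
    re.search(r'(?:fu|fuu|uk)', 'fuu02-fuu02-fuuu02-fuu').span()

The regex engine tests alternatives in the order written; an earlier branch that matches wins even if a later one would match more.
Unlike `match`, `search` isn't anchored — it looks for the pattern anywhere in the string.
The match spans [0:2] → 'fu'.

(0, 2)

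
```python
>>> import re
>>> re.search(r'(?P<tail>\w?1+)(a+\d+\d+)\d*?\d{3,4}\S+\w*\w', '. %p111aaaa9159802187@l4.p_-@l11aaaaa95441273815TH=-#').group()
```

'p111aaaa9159802187@l4.p_-@l11aaaaa95441273815TH'

Pattern: optionally a word character, then one or more of the literal '1' (captured as 'tail'); then one or more of the literal 'a', then one or more of a digit, then one or more of a digit (captured); then zero or more of a digit (lazy), then 3 to 4 of a digit, then one or more of a non-whitespace character; then zero or more of a word character, then a word character.
`search` walks the string left to right and returns the first match it finds.
The match spans [3:50] → 'p111aaaa9159802187@l4.p_-@l11aaaaa95441273815TH'.
Captured: group 1 = 'p111', group 2 = 'aaaa9159802'.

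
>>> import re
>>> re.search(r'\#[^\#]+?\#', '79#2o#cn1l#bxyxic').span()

`re.search` tries every starting position until one works.
The match spans [2:6] → '#2o#'.

(2, 6)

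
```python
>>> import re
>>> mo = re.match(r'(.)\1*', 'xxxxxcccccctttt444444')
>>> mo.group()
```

`re.match` won't scan ahead — the pattern has to work from the very first character.
The match spans [0:5] → 'xxxxx'.

'xxxxx'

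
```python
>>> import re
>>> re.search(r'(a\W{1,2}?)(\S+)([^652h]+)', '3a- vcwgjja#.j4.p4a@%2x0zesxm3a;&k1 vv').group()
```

'a- vcwgjja#.j4.p4a@%2x0zesxm3a;&k1 vv'

This matches the literal 'a', then 1 to 2 of a non-word character (lazy) (captured); then one or more of a non-whitespace character (captured); then one or more of any character except [652h] (captured).
`search` walks the string left to right and returns the first match it finds.
The match spans [1:38] → 'a- vcwgjja#.j4.p4a@%2x0zesxm3a;&k1 vv'.
Captured: group 1 = 'a- ', group 2 = 'vcwgjja#.j4.p4a@%2x0zesxm3a;&k1', group 3 = ' vv'.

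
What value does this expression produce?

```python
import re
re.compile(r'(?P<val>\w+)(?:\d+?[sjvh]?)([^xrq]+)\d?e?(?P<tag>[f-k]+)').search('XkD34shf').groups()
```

('XkD3', 'h', 'f')

The match spans [0:8] → 'XkD34shf'.
Captured: group 1 = 'XkD3', group 2 = 'h', group 3 = 'f'.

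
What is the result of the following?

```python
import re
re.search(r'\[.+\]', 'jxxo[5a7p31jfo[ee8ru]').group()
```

'[5a7p31jfo[ee8ru]'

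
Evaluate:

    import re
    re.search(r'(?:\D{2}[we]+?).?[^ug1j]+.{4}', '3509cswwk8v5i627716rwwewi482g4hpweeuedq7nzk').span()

This matches exactly 2 of a non-digit, then one or more of one of [we] (lazy) (non-capturing group); then optionally any character, then one or more of any character except [ug1j], then exactly 4 of any character.
The match spans [4:21] → 'cswwk8v5i627716rw'.

(4, 21)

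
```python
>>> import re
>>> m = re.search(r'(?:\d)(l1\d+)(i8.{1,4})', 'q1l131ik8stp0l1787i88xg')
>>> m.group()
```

Pattern: a digit (non-capturing group); then the literal 'l1', then one or more of a digit (captured); then the literal 'i8', then 1 to 4 of any character (captured).
`search` walks the string left to right and returns the first match it finds.
The match spans [12:23] → '0l1787i88xg'.
Captured: group 1 = 'l1787', group 2 = 'i88xg'.

'0l1787i88xg'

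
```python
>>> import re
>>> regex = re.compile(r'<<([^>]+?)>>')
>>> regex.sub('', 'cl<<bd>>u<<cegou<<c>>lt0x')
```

'clult0x'

Each match is replaced by ''.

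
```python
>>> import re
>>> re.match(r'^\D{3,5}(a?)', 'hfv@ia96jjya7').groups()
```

('a',)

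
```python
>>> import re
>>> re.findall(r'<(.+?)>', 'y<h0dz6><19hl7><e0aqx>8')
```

One capturing group, so `findall` returns just the captured substring from each match — 3 in all.

['h0dz6', '19hl7', 'e0aqx']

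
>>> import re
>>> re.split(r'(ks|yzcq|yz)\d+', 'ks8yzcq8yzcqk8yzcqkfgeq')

['', 'ks', '', 'yzcq', 'yzcqk8yzcqkfgeq']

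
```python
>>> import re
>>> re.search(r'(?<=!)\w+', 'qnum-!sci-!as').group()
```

'sci'

Because the assertion is zero-width, the text it checks is not consumed and won't appear in the result.
Unlike `match`, `search` isn't anchored — it looks for the pattern anywhere in the string.
The match spans [6:9] → 'sci'.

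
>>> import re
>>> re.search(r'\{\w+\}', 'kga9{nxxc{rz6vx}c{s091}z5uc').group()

`search` walks the string left to right and returns the first match it finds.
The match spans [9:16] → '{rz6vx}'.

'{rz6vx}'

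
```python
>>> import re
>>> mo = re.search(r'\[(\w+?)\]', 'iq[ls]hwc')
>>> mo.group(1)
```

'ls'

`re.search` tries every starting position until one works.
The match spans [2:6] → '[ls]'.
Captured: group 1 = 'ls'.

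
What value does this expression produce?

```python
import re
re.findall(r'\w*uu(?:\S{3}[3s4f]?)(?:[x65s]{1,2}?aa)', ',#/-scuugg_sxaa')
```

Pattern: zero or more of a word character, then the literal 'uu'; then exactly 3 of a non-whitespace character, then optionally one of [3s4f] (non-capturing group); then 1 to 2 of one of [x65s] (lazy), then the literal 'aa' (non-capturing group).
Scanning left to right: at [4:15] → 'scuugg_sxaa'.
With no groups in the pattern, `findall` gives back each whole match — 1 here.

['scuugg_sxaa']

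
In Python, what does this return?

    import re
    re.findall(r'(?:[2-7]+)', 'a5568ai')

Pattern: one or more of a character in [2-7] (non-capturing group).
Since nothing is captured, `findall` lists the 1 matched substring directly.

['556']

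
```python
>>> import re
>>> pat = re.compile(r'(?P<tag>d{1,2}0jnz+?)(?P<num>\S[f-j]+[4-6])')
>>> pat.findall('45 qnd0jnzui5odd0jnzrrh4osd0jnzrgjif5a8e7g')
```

Multiple groups make `findall` return tuples — one 2-tuple for each match.

[('d0jnz', 'ui5'), ('d0jnz', 'rgjif5')]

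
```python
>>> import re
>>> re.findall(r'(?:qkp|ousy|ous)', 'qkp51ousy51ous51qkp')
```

['qkp', 'ousy', 'ous', 'qkp']

Alternation tries branches left to right and keeps the first one that lets the overall match succeed at that position.
Walking the string: at [0:3] → 'qkp'; at [5:9] → 'ousy'; at [11:14] → 'ous'; at [16:19] → 'qkp'.
Since nothing is captured, `findall` lists the 4 matched substrings directly.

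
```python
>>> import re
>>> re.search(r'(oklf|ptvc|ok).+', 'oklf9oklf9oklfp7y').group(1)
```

The match spans [0:17] → 'oklf9oklf9oklfp7y'.
Captured: group 1 = 'oklf'.

'oklf'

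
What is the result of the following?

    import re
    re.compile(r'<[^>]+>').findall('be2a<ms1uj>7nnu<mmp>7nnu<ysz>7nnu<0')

['<ms1uj>', '<mmp>', '<ysz>']

`findall` yields the raw match text (3 of them) because the pattern has no groups.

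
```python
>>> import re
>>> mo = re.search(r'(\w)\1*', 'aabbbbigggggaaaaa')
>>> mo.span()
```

A backreference is literal: `\1` must see the identical characters the first group matched.
`search` walks the string left to right and returns the first match it finds.
The match spans [0:2] → 'aa'.
Captured: group 1 = 'a'.

(0, 2)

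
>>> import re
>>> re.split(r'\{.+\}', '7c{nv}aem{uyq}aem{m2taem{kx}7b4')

['7c', '7b4']

Matches to split on: at [2:28] → '{nv}aem{uyq}aem{m2taem{kx}'.
The string is cut at each match, leaving 2 pieces.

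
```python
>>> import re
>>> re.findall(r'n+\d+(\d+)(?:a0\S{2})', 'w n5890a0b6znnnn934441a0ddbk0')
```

['0', '1']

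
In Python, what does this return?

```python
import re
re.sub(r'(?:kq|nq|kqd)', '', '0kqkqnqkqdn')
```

Alternation isn't longest-match — the leftmost alternative that fits at this position is chosen.
Matches: at [1:3] → 'kq'; at [3:5] → 'kq'; at [5:7] → 'nq'; at [7:9] → 'kq'.
`sub` substitutes '' at each match site.

'0dn'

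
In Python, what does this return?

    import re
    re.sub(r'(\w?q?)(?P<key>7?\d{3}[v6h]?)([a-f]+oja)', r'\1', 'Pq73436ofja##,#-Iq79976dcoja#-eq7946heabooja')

'Pq73436ofja##,#-Iq#-eq7946heabooja'

Pattern: optionally a word character, then optionally the literal 'q' (captured); then optionally a literal '7', then exactly 3 of a digit, then optionally one of [v6h] (captured as 'key'); then one or more of a character in [a-f], then the literal 'oja' (captured).
`\1` in the replacement pulls in group 1's text for each match.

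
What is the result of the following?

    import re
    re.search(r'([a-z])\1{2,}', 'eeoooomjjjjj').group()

'oooo'

A backreference is literal: `\1` must see the identical characters the first group matched.
`re.search` scans for the first position where the pattern succeeds.
The match spans [2:6] → 'oooo'.
Captured: group 1 = 'o'.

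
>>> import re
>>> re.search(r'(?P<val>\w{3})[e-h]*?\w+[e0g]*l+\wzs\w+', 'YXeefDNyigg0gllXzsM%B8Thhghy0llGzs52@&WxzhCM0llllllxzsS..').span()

The match spans [0:19] → 'YXeefDNyigg0gllXzsM'.

(0, 19)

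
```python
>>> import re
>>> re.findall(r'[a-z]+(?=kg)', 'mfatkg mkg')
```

Lookahead/lookbehind check context without consuming it, so the matched span excludes the asserted characters.
`findall` yields the raw match text (2 of them) because the pattern has no groups.

['mfat', 'm']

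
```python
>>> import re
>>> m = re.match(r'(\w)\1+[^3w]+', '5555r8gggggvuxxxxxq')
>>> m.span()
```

`re.match` only tries the pattern at the start of the string.
The match spans [0:19] → '5555r8gggggvuxxxxxq'.

(0, 19)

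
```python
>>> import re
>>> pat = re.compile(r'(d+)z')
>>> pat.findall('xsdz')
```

['d']

The pattern matches one or more of a literal 'd' (captured); then a literal 'z'.
Matches: at [2:4] match 'dz', group 1 = 'd'.
`findall` collects group 1 from the one match (1 total).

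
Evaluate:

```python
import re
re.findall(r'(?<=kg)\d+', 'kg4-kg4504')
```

The positive lookaround only admits positions where the adjacent text matches; those characters stay outside the span.
Since nothing is captured, `findall` lists the 2 matched substrings directly.

['4', '4504']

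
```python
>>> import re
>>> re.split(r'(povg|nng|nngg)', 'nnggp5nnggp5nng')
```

['', 'nng', 'gp5', 'nng', 'gp5', 'nng', '']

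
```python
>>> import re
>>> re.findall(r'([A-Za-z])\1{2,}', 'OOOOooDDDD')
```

['O', 'D']

`\1` is not a pattern — it's the concrete string captured by group 1, re-applied verbatim.
`findall` collects group 1 from each match (2 total).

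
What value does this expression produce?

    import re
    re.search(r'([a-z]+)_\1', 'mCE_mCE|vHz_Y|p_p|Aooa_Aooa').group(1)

A backreference is literal: `\1` must see the identical characters the first group matched.
`re.search` scans for the first position where the pattern succeeds.
The match spans [14:17] → 'p_p'.
Captured: group 1 = 'p'.

'p'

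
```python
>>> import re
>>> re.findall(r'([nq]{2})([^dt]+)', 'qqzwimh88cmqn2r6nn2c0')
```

[('qq', 'zwimh88cmqn2r6nn2c0')]

The pattern matches exactly 2 of one of [nq] (captured); then one or more of any character except [dt] (captured).
Scanning left to right: at [0:21] match 'qqzwimh88cmqn2r6nn2c0', groups = ('qq', 'zwimh88cmqn2r6nn2c0').
With 2 capturing groups, `findall` returns a 2-tuple per match.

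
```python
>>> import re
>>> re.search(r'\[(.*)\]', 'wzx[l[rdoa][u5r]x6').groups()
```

The match spans [3:16] → '[l[rdoa][u5r]'.
Captured: group 1 = 'l[rdoa][u5r'.

('l[rdoa][u5r',)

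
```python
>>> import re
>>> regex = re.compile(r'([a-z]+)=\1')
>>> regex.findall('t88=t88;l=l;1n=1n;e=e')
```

The backreference `\1` re-matches whatever the first group consumed, character for character.
With a single group, `findall` returns only what that group captured — 2 items.

['l', 'e']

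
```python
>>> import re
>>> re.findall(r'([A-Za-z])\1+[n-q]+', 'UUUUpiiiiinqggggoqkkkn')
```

['U', 'i', 'g', 'k']

The backreference `\1` re-matches whatever the first group consumed, character for character.
With a single group, `findall` returns only what that group captured — 4 items.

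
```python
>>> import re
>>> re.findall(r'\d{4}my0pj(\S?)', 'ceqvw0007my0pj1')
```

['1']

Because there's exactly one group, `findall` drops the full match and keeps group 1 from the one hit.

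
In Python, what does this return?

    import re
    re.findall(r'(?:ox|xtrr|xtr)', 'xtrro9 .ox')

['xtrr', 'ox']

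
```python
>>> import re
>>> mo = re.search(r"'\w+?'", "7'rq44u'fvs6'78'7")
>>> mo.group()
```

"'rq44u'"

`re.search` scans for the first position where the pattern succeeds.
The match spans [1:8] → "'rq44u'".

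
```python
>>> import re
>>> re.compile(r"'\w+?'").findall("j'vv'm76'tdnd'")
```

Since nothing is captured, `findall` lists the 2 matched substrings directly.

["'vv'", "'tdnd'"]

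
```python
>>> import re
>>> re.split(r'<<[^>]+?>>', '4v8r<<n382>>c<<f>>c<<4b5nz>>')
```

['4v8r', 'c', 'c', '']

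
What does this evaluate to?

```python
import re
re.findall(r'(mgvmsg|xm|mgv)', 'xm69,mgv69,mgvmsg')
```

['xm', 'mgv', 'mgvmsg']

Branches in `(...|...)` are attempted left-to-right; the first branch that allows the whole pattern to succeed is taken.
`findall` collects group 1 from each match (3 total).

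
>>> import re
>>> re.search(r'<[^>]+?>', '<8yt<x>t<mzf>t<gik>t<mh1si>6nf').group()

'<8yt<x>'

`search` walks the string left to right and returns the first match it finds.
The match spans [0:7] → '<8yt<x>'.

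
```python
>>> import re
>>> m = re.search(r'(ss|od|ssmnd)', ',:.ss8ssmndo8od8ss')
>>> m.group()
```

'ss'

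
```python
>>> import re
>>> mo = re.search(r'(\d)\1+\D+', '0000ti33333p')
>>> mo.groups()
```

('0',)

The backreference `\1` re-matches whatever the first group consumed, character for character.
Unlike `match`, `search` isn't anchored — it looks for the pattern anywhere in the string.
The match spans [0:6] → '0000ti'.
Captured: group 1 = '0'.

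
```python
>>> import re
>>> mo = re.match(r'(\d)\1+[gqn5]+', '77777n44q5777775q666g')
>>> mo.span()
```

(0, 6)

`re.match` only tries the pattern at the start of the string.
The match spans [0:6] → '77777n'.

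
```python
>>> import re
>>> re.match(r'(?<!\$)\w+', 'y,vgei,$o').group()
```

'y'

Because the assertion is negative and zero-width, positions next to the forbidden text are skipped.
With `match`, the pattern is implicitly anchored at the beginning.
The match spans [0:1] → 'y'.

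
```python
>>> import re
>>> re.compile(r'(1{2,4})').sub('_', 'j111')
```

'j_'

The pattern matches 2 to 4 of a literal '1' (captured).
Matches: at [1:4] → '111'.
`sub` substitutes '_' at each match site.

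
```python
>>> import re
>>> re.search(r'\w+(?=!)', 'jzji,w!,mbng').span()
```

Lookahead/lookbehind check context without consuming it, so the matched span excludes the asserted characters.
The match spans [5:6] → 'w'.

(5, 6)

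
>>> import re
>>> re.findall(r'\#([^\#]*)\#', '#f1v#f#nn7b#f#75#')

Because there's exactly one group, `findall` drops the full match and keeps group 1 from each hit.

['f1v', 'nn7b', '75']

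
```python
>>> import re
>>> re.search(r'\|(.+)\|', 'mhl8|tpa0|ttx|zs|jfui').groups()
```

('tpa0|ttx|zs',)

`re.search` tries every starting position until one works.
The match spans [4:17] → '|tpa0|ttx|zs|'.
Captured: group 1 = 'tpa0|ttx|zs'.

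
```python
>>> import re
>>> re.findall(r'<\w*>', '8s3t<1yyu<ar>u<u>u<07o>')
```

['<ar>', '<u>', '<07o>']

No capturing groups, so `findall` returns the 3 full match strings.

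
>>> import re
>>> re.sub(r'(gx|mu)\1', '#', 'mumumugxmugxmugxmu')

`\1` has to match the exact text group 1 already captured.
Matches: at [0:4] → 'mumu'.
`sub` substitutes '#' at each match site.

'#mugxmugxmugxmu'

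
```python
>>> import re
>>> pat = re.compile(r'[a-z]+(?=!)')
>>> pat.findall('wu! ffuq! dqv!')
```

The positive lookaround only admits positions where the adjacent text matches; those characters stay outside the span.
Matches: at [0:2] → 'wu'; at [4:8] → 'ffuq'; at [10:13] → 'dqv'.
`findall` yields the raw match text (3 of them) because the pattern has no groups.

['wu', 'ffuq', 'dqv']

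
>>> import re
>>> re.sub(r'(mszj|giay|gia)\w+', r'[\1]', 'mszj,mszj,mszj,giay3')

Alternation tries branches left to right and keeps the first one that lets the overall match succeed at that position.
Matches: at [15:20] → 'giay3'.
`\1` in the replacement pulls in group 1's text for each match.

'mszj,mszj,mszj,[giay]'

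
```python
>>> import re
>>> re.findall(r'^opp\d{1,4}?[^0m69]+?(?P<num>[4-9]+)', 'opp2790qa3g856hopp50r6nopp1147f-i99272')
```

This matches anchored at the start of the string; then the literal 'opp', then 1 to 4 of a digit (lazy); then one or more of any character except [0m69] (lazy); then one or more of a character in [4-9] (captured as 'num').
A non-greedy quantifier consumes as few characters as it can — just enough that the remainder of the pattern still matches from where it stops; whatever follows it matches normally.
Matches: at [0:6] match 'opp279', group 1 = '9'.
`findall` collects group 1 from the one match (1 total).

['9']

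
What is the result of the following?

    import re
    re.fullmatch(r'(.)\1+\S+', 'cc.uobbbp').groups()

('c',)

The match spans [0:9] → 'cc.uobbbp'.
Captured: group 1 = 'c'.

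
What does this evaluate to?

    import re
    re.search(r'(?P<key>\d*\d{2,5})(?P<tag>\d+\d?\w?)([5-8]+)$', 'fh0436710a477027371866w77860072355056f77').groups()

('7786007235505', '6f', '77')

The pattern matches zero or more of a digit, then 2 to 5 of a digit (captured as 'key'); then one or more of a digit, then optionally a digit, then optionally a word character (captured as 'tag'); then one or more of a character in [5-8] (captured); then anchored at the end.
`re.search` tries every starting position until one works.
The match spans [23:40] → '77860072355056f77'.
Captured: group 1 = '7786007235505', group 2 = '6f', group 3 = '77'.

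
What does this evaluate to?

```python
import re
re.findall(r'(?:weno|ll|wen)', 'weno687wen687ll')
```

['weno', 'wen', 'll']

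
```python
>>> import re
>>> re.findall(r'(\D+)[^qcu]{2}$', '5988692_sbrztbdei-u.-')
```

['_sbrztbdei-u']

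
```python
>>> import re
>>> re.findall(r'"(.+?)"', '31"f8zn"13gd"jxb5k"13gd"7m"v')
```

Lazy quantifiers expand one character at a time until the remainder of the pattern can match.
Walking the string: at [2:8] match '"f8zn"', group 1 = 'f8zn'; at [12:19] match '"jxb5k"', group 1 = 'jxb5k'; at [23:27] match '"7m"', group 1 = '7m'.
One capturing group, so `findall` returns just the captured substring from each match — 3 in all.

['f8zn', 'jxb5k', '7m']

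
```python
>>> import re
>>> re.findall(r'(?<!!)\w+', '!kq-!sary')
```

['q', 'ary']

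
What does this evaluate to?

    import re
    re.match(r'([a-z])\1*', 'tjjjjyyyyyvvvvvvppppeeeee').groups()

The match spans [0:1] → 't'.
Captured: group 1 = 't'.

('t',)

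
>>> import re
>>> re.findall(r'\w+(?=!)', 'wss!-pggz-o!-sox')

['wss', 'o']

The positive lookaround only admits positions where the adjacent text matches; those characters stay outside the span.
Matches: at [0:3] → 'wss'; at [10:11] → 'o'.
With no groups in the pattern, `findall` gives back each whole match — 2 here.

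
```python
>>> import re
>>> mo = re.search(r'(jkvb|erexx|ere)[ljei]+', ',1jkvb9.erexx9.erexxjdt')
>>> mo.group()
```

'erexxj'

The match spans [15:21] → 'erexxj'.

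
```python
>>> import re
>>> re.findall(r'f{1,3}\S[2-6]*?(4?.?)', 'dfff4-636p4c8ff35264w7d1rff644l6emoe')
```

With a single group, `findall` returns only what that group captured — 3 items.

['-', '5', '44']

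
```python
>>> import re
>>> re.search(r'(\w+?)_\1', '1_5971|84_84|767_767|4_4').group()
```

'84_84'

`\1` is not a pattern — it's the concrete string captured by group 1, re-applied verbatim.
`re.search` tries every starting position until one works.
The match spans [7:12] → '84_84'.
Captured: group 1 = '84'.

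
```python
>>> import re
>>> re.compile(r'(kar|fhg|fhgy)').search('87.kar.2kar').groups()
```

`re.search` scans for the first position where the pattern succeeds.
The match spans [3:6] → 'kar'.
Captured: group 1 = 'kar'.

('kar',)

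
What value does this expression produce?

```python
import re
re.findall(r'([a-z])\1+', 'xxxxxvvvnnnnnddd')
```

The backreference `\1` re-matches whatever the first group consumed, character for character.
`findall` collects group 1 from each match (4 total).

['x', 'v', 'n', 'd']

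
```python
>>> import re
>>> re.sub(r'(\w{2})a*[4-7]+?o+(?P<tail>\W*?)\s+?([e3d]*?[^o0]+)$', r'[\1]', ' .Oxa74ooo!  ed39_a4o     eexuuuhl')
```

' .Oxa74ooo!  ed3[9_]'

Each match is replaced using the text its own group 1 captured.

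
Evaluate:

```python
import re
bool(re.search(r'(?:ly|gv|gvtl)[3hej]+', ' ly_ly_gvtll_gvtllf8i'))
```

False

`search` walks the string left to right and returns the first match it finds.
Here no position works, so the call returns None, and `bool(None)` is False.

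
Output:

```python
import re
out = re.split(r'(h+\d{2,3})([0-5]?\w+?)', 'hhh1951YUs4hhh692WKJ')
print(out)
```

['', 'hhh195', '1Y', 'Us4', 'hhh692', 'W', 'KJ']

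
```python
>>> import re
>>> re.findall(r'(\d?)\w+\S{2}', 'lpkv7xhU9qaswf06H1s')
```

['']

Because there's exactly one group, `findall` drops the full match and keeps group 1 from the one hit.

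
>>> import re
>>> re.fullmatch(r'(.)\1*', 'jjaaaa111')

For `fullmatch`, every character of the input must be accounted for by the pattern.
Here the string isn't matched end-to-end, so the call returns None.

None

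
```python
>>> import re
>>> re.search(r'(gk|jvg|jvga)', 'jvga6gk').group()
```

The regex engine tests alternatives in the order written; an earlier branch that matches wins even if a later one would match more.
Unlike `match`, `search` isn't anchored — it looks for the pattern anywhere in the string.
The match spans [0:3] → 'jvg'.
Captured: group 1 = 'jvg'.

'jvg'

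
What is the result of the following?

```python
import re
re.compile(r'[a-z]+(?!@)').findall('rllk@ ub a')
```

The negative lookahead/lookbehind blocks any match where the forbidden context is present.
Walking the string: at [0:3] → 'rll'; at [6:8] → 'ub'; at [9:10] → 'a'.
`findall` yields the raw match text (3 of them) because the pattern has no groups.

['rll', 'ub', 'a']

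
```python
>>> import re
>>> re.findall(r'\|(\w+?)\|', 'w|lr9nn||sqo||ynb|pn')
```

Walking the string: at [1:8] match '|lr9nn|', group 1 = 'lr9nn'; at [8:13] match '|sqo|', group 1 = 'sqo'; at [13:18] match '|ynb|', group 1 = 'ynb'.
One capturing group, so `findall` returns just the captured substring from each match — 3 in all.

['lr9nn', 'sqo', 'ynb']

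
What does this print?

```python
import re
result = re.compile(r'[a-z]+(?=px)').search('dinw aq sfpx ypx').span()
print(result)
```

(8, 10)

The positive lookaround only admits positions where the adjacent text matches; those characters stay outside the span.
`re.search` tries every starting position until one works.
The match spans [8:10] → 'sf'.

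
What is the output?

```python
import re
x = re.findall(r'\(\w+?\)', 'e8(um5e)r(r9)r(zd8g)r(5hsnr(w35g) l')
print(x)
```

Scanning left to right: at [2:8] → '(um5e)'; at [9:13] → '(r9)'; at [14:20] → '(zd8g)'; at [27:33] → '(w35g)'.
No capturing groups, so `findall` returns the 4 full match strings.

['(um5e)', '(r9)', '(zd8g)', '(w35g)']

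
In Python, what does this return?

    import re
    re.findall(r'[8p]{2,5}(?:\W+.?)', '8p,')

['8p,']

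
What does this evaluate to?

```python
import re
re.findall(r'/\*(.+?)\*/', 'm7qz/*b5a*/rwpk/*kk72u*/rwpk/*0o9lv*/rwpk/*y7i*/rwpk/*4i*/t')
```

['b5a', 'kk72u', '0o9lv', 'y7i', '4i']

The `?` after the quantifier makes it lazy — it takes as little as possible before letting the rest of the pattern try.
Because there's exactly one group, `findall` drops the full match and keeps group 1 from each hit.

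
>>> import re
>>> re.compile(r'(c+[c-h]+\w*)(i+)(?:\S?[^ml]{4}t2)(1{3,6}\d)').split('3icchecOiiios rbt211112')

This matches one or more of the literal 'c', then one or more of a character in [c-h], then zero or more of a word character (captured); then one or more of a literal 'i' (captured); then optionally a non-whitespace character, then exactly 4 of any character except [ml], then the literal 't2' (non-capturing group); then 3 to 6 of the literal '1', then a digit (captured).
`re.split` interleaves the captured-group text with the surrounding fragments.

['3i', 'cchecOii', 'i', '11112', '']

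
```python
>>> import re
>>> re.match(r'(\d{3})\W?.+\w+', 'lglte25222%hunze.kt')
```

None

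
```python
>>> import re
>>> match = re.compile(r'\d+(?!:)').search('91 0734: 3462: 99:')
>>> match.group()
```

The negative lookaround is zero-width — it rules out positions where the adjacent text would match, without consuming anything.
Unlike `match`, `search` isn't anchored — it looks for the pattern anywhere in the string.
The match spans [0:2] → '91'.

'91'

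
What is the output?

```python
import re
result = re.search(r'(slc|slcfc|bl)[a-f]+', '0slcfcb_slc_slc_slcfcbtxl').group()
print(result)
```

slcfcb

The match spans [1:7] → 'slcfcb'.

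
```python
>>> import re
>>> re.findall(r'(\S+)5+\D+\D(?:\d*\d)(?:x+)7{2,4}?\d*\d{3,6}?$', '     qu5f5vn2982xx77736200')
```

['qu5f']

With a single group, `findall` returns only what that group captured — 1 item.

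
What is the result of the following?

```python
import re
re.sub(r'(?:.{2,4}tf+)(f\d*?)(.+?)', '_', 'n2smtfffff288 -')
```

This matches 2 to 4 of any character, then the literal 't', then one or more of a literal 'f' (non-capturing group); then the literal 'f', then zero or more of a digit (lazy) (captured); then one or more of any character (lazy) (captured).
The `?` after the quantifier makes it lazy — it takes as little as possible before letting the rest of the pattern try.
Matches: at [0:11] → 'n2smtfffff2'.
`sub` substitutes '_' at each match site.

'_88 -'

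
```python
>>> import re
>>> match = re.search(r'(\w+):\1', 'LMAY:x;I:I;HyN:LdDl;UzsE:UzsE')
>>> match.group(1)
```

The match spans [7:10] → 'I:I'.
Captured: group 1 = 'I'.

'I'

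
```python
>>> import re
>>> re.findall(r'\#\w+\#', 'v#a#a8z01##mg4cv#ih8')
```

With no groups in the pattern, `findall` gives back each whole match — 2 here.

['#a#', '#mg4cv#']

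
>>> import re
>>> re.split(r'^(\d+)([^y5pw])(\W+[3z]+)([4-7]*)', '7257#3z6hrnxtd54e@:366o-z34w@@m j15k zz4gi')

['', '725', '7', '#3z', '6', 'hrnxtd54e@:366o-z34w@@m j15k zz4gi']

Pattern: anchored at the start of the string; then one or more of a digit (captured); then any character except [y5pw] (captured); then one or more of a non-word character, then one or more of one of [3z] (captured); then zero or more of a character in [4-7] (captured).
Matches to split on: at [0:8] → '7257#3z6'.
Because the pattern has a capturing group, `split` also inserts each captured text between the pieces.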